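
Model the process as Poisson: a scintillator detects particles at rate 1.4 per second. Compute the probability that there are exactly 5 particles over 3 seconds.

0.1633

Over the interval, μ = 1.4 × 3 = 4.2 (3 seconds).
P(N = 5) = e^(−μ) μ^5/5! = e^(−4.2) · 4.2^5/120 ≈ 0.1633.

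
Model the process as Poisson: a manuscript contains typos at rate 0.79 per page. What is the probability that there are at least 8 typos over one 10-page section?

Over the interval, μ = 0.79 × 10 = 7.9 (a 10-page section = 10 pages).
P(N ≥ 8) = 1 − P(N ≤ 7) = 1 − Σ_{j=0}^{7} e^(−μ) μ^j/j! ≈ 0.5330.

0.5330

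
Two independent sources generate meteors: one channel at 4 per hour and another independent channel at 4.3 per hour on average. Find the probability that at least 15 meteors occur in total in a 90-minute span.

Independent Poisson processes superpose: combined rate λ = 4 + 4.3 = 8.3 per hour.
Over the interval, μ = 8.3 × 1.5 = 12.45 (a 90-minute span = 1.5 hours).
P(N ≥ 15) = 1 − P(N ≤ 14) ≈ 0.2701.

0.2701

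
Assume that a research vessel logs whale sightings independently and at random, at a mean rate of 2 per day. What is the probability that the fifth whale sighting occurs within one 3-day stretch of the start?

0.7149

Over the interval, μ = 2 × 3 = 6 (a 3-day stretch = 3 days).
The fifth arrival falls in the interval iff at least 5 events occur there: P(S_5 ≤ t) = P(N ≥ 5) = 1 − P(N ≤ 4) ≈ 0.7149.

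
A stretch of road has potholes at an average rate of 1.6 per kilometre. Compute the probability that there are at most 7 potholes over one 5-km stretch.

Over the interval, μ = 1.6 × 5 = 8 (a 5-km stretch = 5 kilometres).
P(N ≤ 7) = Σ_{j=0}^{7} e^(−μ) μ^j/j! ≈ 0.4530.

0.4530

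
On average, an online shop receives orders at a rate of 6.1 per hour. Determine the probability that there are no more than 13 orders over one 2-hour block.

Over the interval, μ = 6.1 × 2 = 12.2 (a 2-hour block = 2 hours).
P(N ≤ 13) = Σ_{j=0}^{13} e^(−μ) μ^j/j! ≈ 0.6603.

0.6603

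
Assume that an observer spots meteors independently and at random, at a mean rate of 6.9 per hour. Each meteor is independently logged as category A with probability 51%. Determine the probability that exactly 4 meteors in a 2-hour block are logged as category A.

Thinning: the meteors that are logged as category A themselves form a Poisson process with rate 0.51 × 6.9 = 3.519 per hour.
Over the interval, μ = 3.519 × 2 = 7.038 (a 2-hour block = 2 hours).
P(N = 4) = e^(−7.038) · 7.038^4/4! ≈ 0.0897.

0.0897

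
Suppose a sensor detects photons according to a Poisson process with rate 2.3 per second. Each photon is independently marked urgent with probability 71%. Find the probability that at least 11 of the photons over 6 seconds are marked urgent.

0.3917

Thinning: the photons that are marked urgent themselves form a Poisson process with rate 0.71 × 2.3 = 1.633 per second.
Over the interval, μ = 1.633 × 6 = 9.798 (6 seconds).
P(N ≥ 11) = 1 − P(N ≤ 10) ≈ 0.3917.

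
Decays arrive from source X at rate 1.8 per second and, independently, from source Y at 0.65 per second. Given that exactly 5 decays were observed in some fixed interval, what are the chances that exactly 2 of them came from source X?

Given the total, each event is independently from source X with probability p = λ_X/(λ_X+λ_Y) = 1.8/2.45 ≈ 0.7347.
So K ~ Binomial(5, 1.8/2.45): P(K = 2) = C(5,2) · (1.8/2.45)^2 · (0.65/2.45)^3 ≈ 0.1008.

0.1008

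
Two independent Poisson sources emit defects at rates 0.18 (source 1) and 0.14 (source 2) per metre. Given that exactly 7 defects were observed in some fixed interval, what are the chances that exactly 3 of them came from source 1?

Given the total, each event is independently from source 1 with probability p = λ_1/(λ_1+λ_2) = 0.18/0.32 = 0.5625.
So K ~ Binomial(7, 0.18/0.32): P(K = 3) = C(7,3) · (0.18/0.32)^3 · (0.14/0.32)^4 ≈ 0.2282.

0.2282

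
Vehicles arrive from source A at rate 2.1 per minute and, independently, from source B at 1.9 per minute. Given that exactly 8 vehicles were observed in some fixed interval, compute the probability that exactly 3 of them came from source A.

0.1959

Given the total, each event is independently from source A with probability p = λ_A/(λ_A+λ_B) = 2.1/4 = 0.5250.
So K ~ Binomial(8, 2.1/4): P(K = 3) = C(8,3) · (2.1/4)^3 · (1.9/4)^5 ≈ 0.1959.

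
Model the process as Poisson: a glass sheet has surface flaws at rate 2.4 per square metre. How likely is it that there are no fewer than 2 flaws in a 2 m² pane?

Over the interval, μ = 2.4 × 2 = 4.8 (a 2 m² pane = 2 square metres).
P(N ≥ 2) = 1 − P(N ≤ 1) = 1 − Σ_{j=0}^{1} e^(−μ) μ^j/j! ≈ 0.9523.

0.9523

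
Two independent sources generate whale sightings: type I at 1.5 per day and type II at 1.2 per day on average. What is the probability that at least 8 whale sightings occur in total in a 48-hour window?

Independent Poisson processes superpose: combined rate λ = 1.5 + 1.2 = 2.7 per day.
Over the interval, μ = 2.7 × 2 = 5.4 (a 48-hour window = 2 days).
P(N ≥ 8) = 1 − P(N ≤ 7) ≈ 0.1783.

0.1783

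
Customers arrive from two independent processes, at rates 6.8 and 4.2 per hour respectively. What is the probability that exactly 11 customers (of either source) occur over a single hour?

0.1194

Independent Poisson processes superpose: combined rate λ = 6.8 + 4.2 = 11 per hour.
So μ = 11.
P(N = 11) = e^(−11) · 11^11/11! ≈ 0.1194.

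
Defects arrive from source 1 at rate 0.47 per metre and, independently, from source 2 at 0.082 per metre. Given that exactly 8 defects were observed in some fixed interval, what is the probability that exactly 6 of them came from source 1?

Given the total, each event is independently from source 1 with probability p = λ_1/(λ_1+λ_2) = 0.47/0.552 ≈ 0.8514.
So K ~ Binomial(8, 0.47/0.552): P(K = 6) = C(8,6) · (0.47/0.552)^6 · (0.082/0.552)^2 ≈ 0.2354.

0.2354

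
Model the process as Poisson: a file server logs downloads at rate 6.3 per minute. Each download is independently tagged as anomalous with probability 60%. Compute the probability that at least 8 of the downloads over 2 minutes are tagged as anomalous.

Thinning: the downloads that are tagged as anomalous themselves form a Poisson process with rate 0.6 × 6.3 = 3.78 per minute.
Over the interval, μ = 3.78 × 2 = 7.56 (2 minutes).
P(N ≥ 8) = 1 − P(N ≤ 7) ≈ 0.4841.

0.4841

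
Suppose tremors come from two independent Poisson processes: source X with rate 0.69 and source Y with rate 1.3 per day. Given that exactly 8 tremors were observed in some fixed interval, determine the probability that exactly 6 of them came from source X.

Given the total, each event is independently from source X with probability p = λ_X/(λ_X+λ_Y) = 0.69/1.99 ≈ 0.3467.
So K ~ Binomial(8, 0.69/1.99): P(K = 6) = C(8,6) · (0.69/1.99)^6 · (1.3/1.99)^2 ≈ 0.0208.

0.0208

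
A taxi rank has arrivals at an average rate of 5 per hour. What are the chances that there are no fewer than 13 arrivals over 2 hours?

Over the interval, μ = 5 × 2 = 10 (2 hours).
P(N ≥ 13) = 1 − P(N ≤ 12) = 1 − Σ_{j=0}^{12} e^(−μ) μ^j/j! ≈ 0.2084.

0.2084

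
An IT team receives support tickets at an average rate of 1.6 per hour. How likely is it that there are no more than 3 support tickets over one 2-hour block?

Over the interval, μ = 1.6 × 2 = 3.2 (a 2-hour block = 2 hours).
P(N ≤ 3) = Σ_{j=0}^{3} e^(−μ) μ^j/j! ≈ 0.6025.

0.6025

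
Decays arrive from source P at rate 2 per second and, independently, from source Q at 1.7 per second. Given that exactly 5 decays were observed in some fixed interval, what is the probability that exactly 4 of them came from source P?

0.1961

Given the total, each event is independently from source P with probability p = λ_P/(λ_P+λ_Q) = 2/3.7 ≈ 0.5405.
So K ~ Binomial(5, 2/3.7): P(K = 4) = C(5,4) · (2/3.7)^4 · (1.7/3.7)^1 ≈ 0.1961.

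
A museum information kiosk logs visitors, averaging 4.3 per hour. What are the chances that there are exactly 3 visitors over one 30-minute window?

0.1929

Over the interval, μ = 4.3 × 0.5 = 2.15 (a 30-minute window = 0.5 hours).
P(N = 3) = e^(−μ) μ^3/3! = e^(−2.15) · 2.15^3/6 ≈ 0.1929.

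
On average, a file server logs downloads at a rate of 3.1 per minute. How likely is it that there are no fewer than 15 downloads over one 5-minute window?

0.5846

Over the interval, μ = 3.1 × 5 = 15.5 (a 5-minute window = 5 minutes).
P(N ≥ 15) = 1 − P(N ≤ 14) = 1 − Σ_{j=0}^{14} e^(−μ) μ^j/j! ≈ 0.5846.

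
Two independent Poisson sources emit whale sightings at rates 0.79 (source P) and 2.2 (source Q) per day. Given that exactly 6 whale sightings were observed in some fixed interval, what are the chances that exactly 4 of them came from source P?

Given the total, each event is independently from source P with probability p = λ_P/(λ_P+λ_Q) = 0.79/2.99 ≈ 0.2642.
So K ~ Binomial(6, 0.79/2.99): P(K = 4) = C(6,4) · (0.79/2.99)^4 · (2.2/2.99)^2 ≈ 0.0396.

0.0396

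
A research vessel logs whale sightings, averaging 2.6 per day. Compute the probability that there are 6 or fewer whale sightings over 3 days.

0.3384

Over the interval, μ = 2.6 × 3 = 7.8 (3 days).
P(N ≤ 6) = Σ_{j=0}^{6} e^(−μ) μ^j/j! ≈ 0.3384.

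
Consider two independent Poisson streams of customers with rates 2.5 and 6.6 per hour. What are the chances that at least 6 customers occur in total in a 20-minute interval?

Independent Poisson processes superpose: combined rate λ = 2.5 + 6.6 = 9.1 per hour.
Over the interval, μ = 9.1 × 1/3 ≈ 3.03333 (a 20-minute interval = 1/3 hours).
P(N ≥ 6) = 1 − P(N ≤ 5) ≈ 0.0873.

0.0873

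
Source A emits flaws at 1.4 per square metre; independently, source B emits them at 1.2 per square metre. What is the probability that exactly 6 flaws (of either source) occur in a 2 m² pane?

Independent Poisson processes superpose: combined rate λ = 1.4 + 1.2 = 2.6 per square metre.
Over the interval, μ = 2.6 × 2 = 5.2 (a 2 m² pane = 2 square metres).
P(N = 6) = e^(−5.2) · 5.2^6/6! ≈ 0.1515.

0.1515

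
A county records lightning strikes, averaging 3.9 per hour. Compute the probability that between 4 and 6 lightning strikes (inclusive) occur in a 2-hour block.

Over the interval, μ = 3.9 × 2 = 7.8 (a 2-hour block = 2 hours).
P(4 ≤ N ≤ 6) = Σ_{j=4}^{6} e^(−7.8) · 7.8^j/j! ≈ 0.2899.

0.2899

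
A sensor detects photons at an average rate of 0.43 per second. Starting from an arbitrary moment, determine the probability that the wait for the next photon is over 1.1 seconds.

The wait for the next event is exponential with rate λ = 0.43 per second.
P(T > 1.1) = e^(−λt) = e^(−0.43 × 1.1) = e^(−0.473) ≈ 0.6231.

0.6231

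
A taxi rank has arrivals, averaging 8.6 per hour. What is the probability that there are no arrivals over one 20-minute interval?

Over the interval, μ = 8.6 × 1/3 ≈ 2.86667 (a 20-minute interval = 1/3 hours).
P(N = 0) = e^(−μ) μ^0/0! = e^(−2.86667) · 2.86667^0/1 ≈ 0.0569.

0.0569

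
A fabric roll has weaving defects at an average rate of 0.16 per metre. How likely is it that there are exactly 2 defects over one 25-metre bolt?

Over the interval, μ = 0.16 × 25 = 4 (a 25-metre bolt = 25 metres).
P(N = 2) = e^(−μ) μ^2/2! = e^(−4) · 4^2/2 ≈ 0.1465.

0.1465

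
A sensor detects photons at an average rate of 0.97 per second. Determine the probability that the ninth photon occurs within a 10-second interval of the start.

0.6324

Over the interval, μ = 0.97 × 10 = 9.7 (a 10-second interval = 10 seconds).
The ninth arrival falls in the interval iff at least 9 events occur there: P(S_9 ≤ t) = P(N ≥ 9) = 1 − P(N ≤ 8) ≈ 0.6324.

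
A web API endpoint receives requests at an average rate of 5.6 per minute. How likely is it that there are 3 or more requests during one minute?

With mean μ = 5.6 per minute,
P(N ≥ 3) = 1 − P(N ≤ 2) = 1 − Σ_{j=0}^{2} e^(−μ) μ^j/j! ≈ 0.9176.

0.9176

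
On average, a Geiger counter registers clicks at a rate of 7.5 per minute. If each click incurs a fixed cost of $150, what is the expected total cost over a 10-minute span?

E[N] = 7.5 × 10 = 75 (a 10-minute span = 10 minutes); E[cost] = 75 × $150 = $11250.

$11250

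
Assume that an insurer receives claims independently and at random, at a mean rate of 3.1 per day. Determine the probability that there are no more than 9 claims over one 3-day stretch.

Over the interval, μ = 3.1 × 3 = 9.3 (a 3-day stretch = 3 days).
P(N ≤ 9) = Σ_{j=0}^{9} e^(−μ) μ^j/j! ≈ 0.5479.

0.5479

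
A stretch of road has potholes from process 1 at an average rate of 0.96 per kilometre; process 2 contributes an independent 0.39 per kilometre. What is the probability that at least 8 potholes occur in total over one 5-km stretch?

0.3641

Independent Poisson processes superpose: combined rate λ = 0.96 + 0.39 = 1.35 per kilometre.
Over the interval, μ = 1.35 × 5 = 6.75 (a 5-km stretch = 5 kilometres).
P(N ≥ 8) = 1 − P(N ≤ 7) ≈ 0.3641.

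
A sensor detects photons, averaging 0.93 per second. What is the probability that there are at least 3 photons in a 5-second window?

0.8426

Over the interval, μ = 0.93 × 5 = 4.65 (a 5-second window = 5 seconds).
P(N ≥ 3) = 1 − P(N ≤ 2) = 1 − Σ_{j=0}^{2} e^(−μ) μ^j/j! ≈ 0.8426.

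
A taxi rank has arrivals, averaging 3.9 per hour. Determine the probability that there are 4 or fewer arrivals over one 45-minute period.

0.8277

Over the interval, μ = 3.9 × 0.75 = 2.925 (a 45-minute period = 0.75 hours).
P(N ≤ 4) = Σ_{j=0}^{4} e^(−μ) μ^j/j! ≈ 0.8277.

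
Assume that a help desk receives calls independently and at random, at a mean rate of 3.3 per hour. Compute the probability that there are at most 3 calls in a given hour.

With mean μ = 3.3 per hour,
P(N ≤ 3) = Σ_{j=0}^{3} e^(−μ) μ^j/j! ≈ 0.5803.

0.5803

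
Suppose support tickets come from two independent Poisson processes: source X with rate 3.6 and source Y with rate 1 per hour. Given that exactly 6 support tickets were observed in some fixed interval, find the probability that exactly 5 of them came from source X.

0.3829

Given the total, each event is independently from source X with probability p = λ_X/(λ_X+λ_Y) = 3.6/4.6 ≈ 0.7826.
So K ~ Binomial(6, 3.6/4.6): P(K = 5) = C(6,5) · (3.6/4.6)^5 · (1/4.6)^1 ≈ 0.3829.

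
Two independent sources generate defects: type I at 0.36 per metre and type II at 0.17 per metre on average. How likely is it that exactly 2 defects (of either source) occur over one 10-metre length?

Independent Poisson processes superpose: combined rate λ = 0.36 + 0.17 = 0.53 per metre.
Over the interval, μ = 0.53 × 10 = 5.3 (a 10-metre length = 10 metres).
P(N = 2) = e^(−5.3) · 5.3^2/2! ≈ 0.0701.

0.0701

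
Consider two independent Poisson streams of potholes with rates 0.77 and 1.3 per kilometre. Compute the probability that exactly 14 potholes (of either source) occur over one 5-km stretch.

0.0594

Independent Poisson processes superpose: combined rate λ = 0.77 + 1.3 = 2.07 per kilometre.
Over the interval, μ = 2.07 × 5 = 10.35 (a 5-km stretch = 5 kilometres).
P(N = 14) = e^(−10.35) · 10.35^14/14! ≈ 0.0594.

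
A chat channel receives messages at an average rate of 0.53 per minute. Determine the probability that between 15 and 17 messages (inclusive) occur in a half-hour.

Over the interval, μ = 0.53 × 30 = 15.9 (a half-hour = 30 minutes).
P(15 ≤ N ≤ 17) = Σ_{j=15}^{17} e^(−15.9) · 15.9^j/j! ≈ 0.2918.

0.2918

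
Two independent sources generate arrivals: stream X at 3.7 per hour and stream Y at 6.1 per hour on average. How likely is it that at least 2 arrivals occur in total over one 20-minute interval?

0.8373

Independent Poisson processes superpose: combined rate λ = 3.7 + 6.1 = 9.8 per hour.
Over the interval, μ = 9.8 × 1/3 ≈ 3.26667 (a 20-minute interval = 1/3 hours).
P(N ≥ 2) = 1 − P(N ≤ 1) ≈ 0.8373.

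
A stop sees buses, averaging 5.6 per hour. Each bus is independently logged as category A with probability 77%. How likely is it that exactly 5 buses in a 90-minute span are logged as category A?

Thinning: the buses that are logged as category A themselves form a Poisson process with rate 0.77 × 5.6 = 4.312 per hour.
Over the interval, μ = 4.312 × 1.5 = 6.468 (a 90-minute span = 1.5 hours).
P(N = 5) = e^(−6.468) · 6.468^5/5! ≈ 0.1464.

0.1464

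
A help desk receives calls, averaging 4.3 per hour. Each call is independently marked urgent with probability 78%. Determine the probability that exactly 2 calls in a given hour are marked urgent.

0.1965

Thinning: the calls that are marked urgent themselves form a Poisson process with rate 0.78 × 4.3 = 3.354 per hour.
So μ = 3.354.
P(N = 2) = e^(−3.354) · 3.354^2/2! ≈ 0.1965.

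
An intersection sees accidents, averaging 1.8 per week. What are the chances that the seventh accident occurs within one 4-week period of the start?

Over the interval, μ = 1.8 × 4 = 7.2 (a 4-week period = 4 weeks).
The seventh arrival falls in the interval iff at least 7 events occur there: P(S_7 ≤ t) = P(N ≥ 7) = 1 − P(N ≤ 6) ≈ 0.5796.

0.5796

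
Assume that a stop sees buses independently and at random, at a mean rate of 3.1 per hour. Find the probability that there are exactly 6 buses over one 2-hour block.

Over the interval, μ = 3.1 × 2 = 6.2 (a 2-hour block = 2 hours).
P(N = 6) = e^(−μ) μ^6/6! = e^(−6.2) · 6.2^6/720 ≈ 0.1601.

0.1601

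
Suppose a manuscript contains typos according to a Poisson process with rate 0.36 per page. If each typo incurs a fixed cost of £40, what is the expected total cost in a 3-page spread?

E[N] = 0.36 × 3 = 1.08 (a 3-page spread = 3 pages); E[cost] = 1.08 × £40 = £43.2.

£43.2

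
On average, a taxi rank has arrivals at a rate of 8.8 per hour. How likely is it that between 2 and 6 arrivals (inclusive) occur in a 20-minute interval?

0.7604

Over the interval, μ = 8.8 × 1/3 ≈ 2.93333 (a 20-minute interval = 1/3 hours).
P(2 ≤ N ≤ 6) = Σ_{j=2}^{6} e^(−2.93333) · 2.93333^j/j! ≈ 0.7604.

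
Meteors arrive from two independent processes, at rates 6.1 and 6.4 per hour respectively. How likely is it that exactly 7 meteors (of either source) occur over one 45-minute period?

0.1071

Independent Poisson processes superpose: combined rate λ = 6.1 + 6.4 = 12.5 per hour.
Over the interval, μ = 12.5 × 0.75 = 9.375 (a 45-minute period = 0.75 hours).
P(N = 7) = e^(−9.375) · 9.375^7/7! ≈ 0.1071.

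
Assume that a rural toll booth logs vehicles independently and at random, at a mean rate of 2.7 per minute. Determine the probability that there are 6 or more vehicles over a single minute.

With mean μ = 2.7 per minute,
P(N ≥ 6) = 1 − P(N ≤ 5) = 1 − Σ_{j=0}^{5} e^(−μ) μ^j/j! ≈ 0.0567.

0.0567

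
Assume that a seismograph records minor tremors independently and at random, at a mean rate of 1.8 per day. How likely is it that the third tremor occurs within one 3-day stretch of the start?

0.9052

Over the interval, μ = 1.8 × 3 = 5.4 (a 3-day stretch = 3 days).
The third arrival falls in the interval iff at least 3 events occur there: P(S_3 ≤ t) = P(N ≥ 3) = 1 − P(N ≤ 2) ≈ 0.9052.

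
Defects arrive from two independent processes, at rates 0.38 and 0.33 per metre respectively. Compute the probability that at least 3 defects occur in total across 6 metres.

Independent Poisson processes superpose: combined rate λ = 0.38 + 0.33 = 0.71 per metre.
Over the interval, μ = 0.71 × 6 = 4.26 (6 metres).
P(N ≥ 3) = 1 − P(N ≤ 2) ≈ 0.7976.

0.7976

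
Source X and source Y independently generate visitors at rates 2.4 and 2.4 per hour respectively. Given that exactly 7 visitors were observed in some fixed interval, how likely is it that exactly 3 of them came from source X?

0.2734

Given the total, each event is independently from source X with probability p = λ_X/(λ_X+λ_Y) = 2.4/4.8 = 0.5000.
So K ~ Binomial(7, 2.4/4.8): P(K = 3) = C(7,3) · (2.4/4.8)^3 · (2.4/4.8)^4 ≈ 0.2734.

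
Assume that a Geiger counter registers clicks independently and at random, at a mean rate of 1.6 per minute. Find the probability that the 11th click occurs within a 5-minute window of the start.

Over the interval, μ = 1.6 × 5 = 8 (a 5-minute window = 5 minutes).
The 11th arrival falls in the interval iff at least 11 events occur there: P(S_11 ≤ t) = P(N ≥ 11) = 1 − P(N ≤ 10) ≈ 0.1841.

0.1841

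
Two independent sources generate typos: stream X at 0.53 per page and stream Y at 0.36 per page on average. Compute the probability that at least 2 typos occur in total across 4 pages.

0.8703

Independent Poisson processes superpose: combined rate λ = 0.53 + 0.36 = 0.89 per page.
Over the interval, μ = 0.89 × 4 = 3.56 (4 pages).
P(N ≥ 2) = 1 − P(N ≤ 1) ≈ 0.8703.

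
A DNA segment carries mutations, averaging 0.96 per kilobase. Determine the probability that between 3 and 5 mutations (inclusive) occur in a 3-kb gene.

Over the interval, μ = 0.96 × 3 = 2.88 (a 3-kb gene = 3 kilobases).
P(3 ≤ N ≤ 5) = Σ_{j=3}^{5} e^(−2.88) · 2.88^j/j! ≈ 0.4771.

0.4771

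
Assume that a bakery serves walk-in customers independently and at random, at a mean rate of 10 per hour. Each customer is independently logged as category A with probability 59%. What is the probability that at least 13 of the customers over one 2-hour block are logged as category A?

Thinning: the customers that are logged as category A themselves form a Poisson process with rate 0.59 × 10 = 5.9 per hour.
Over the interval, μ = 5.9 × 2 = 11.8 (a 2-hour block = 2 hours).
P(N ≥ 13) = 1 − P(N ≤ 12) ≈ 0.4012.

0.4012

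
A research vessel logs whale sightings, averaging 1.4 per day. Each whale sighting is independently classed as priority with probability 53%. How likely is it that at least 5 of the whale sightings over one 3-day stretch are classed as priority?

Thinning: the whale sightings that are classed as priority themselves form a Poisson process with rate 0.53 × 1.4 = 0.742 per day.
Over the interval, μ = 0.742 × 3 = 2.226 (a 3-day stretch = 3 days).
P(N ≥ 5) = 1 − P(N ≤ 4) ≈ 0.0753.

0.0753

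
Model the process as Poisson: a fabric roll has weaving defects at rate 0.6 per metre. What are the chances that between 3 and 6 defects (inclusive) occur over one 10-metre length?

Over the interval, μ = 0.6 × 10 = 6 (a 10-metre length = 10 metres).
P(3 ≤ N ≤ 6) = Σ_{j=3}^{6} e^(−6) · 6^j/j! ≈ 0.5443.

0.5443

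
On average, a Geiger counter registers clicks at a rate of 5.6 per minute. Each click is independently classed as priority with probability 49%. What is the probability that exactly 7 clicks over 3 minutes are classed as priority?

Thinning: the clicks that are classed as priority themselves form a Poisson process with rate 0.49 × 5.6 = 2.744 per minute.
Over the interval, μ = 2.744 × 3 = 8.232 (3 minutes).
P(N = 7) = e^(−8.232) · 8.232^7/7! ≈ 0.1352.

0.1352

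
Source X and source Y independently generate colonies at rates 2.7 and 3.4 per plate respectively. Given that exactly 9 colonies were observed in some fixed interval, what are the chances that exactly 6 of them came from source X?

Given the total, each event is independently from source X with probability p = λ_X/(λ_X+λ_Y) = 2.7/6.1 ≈ 0.4426.
So K ~ Binomial(9, 2.7/6.1): P(K = 6) = C(9,6) · (2.7/6.1)^6 · (3.4/6.1)^3 ≈ 0.1094.

0.1094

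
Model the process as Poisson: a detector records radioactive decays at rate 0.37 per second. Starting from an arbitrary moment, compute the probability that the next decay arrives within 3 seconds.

Inter-arrival times are exponential with rate λ = 0.37 per second.
P(T ≤ 3) = 1 − e^(−λt) = 1 − e^(−0.37 × 3) = 1 − e^(−1.11) ≈ 0.6704.

0.6704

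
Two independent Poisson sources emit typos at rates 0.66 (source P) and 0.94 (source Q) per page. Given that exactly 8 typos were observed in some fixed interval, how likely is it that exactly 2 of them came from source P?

Given the total, each event is independently from source P with probability p = λ_P/(λ_P+λ_Q) = 0.66/1.6 = 0.4125.
So K ~ Binomial(8, 0.66/1.6): P(K = 2) = C(8,2) · (0.66/1.6)^2 · (0.94/1.6)^6 ≈ 0.1959.

0.1959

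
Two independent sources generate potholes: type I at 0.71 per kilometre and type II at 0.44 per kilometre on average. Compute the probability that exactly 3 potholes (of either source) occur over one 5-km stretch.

0.1008

Independent Poisson processes superpose: combined rate λ = 0.71 + 0.44 = 1.15 per kilometre.
Over the interval, μ = 1.15 × 5 = 5.75 (a 5-km stretch = 5 kilometres).
P(N = 3) = e^(−5.75) · 5.75^3/3! ≈ 0.1008.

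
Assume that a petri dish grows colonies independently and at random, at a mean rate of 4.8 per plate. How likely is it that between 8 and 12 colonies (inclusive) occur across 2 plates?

0.5694

Over the interval, μ = 4.8 × 2 = 9.6 (2 plates).
P(8 ≤ N ≤ 12) = Σ_{j=8}^{12} e^(−9.6) · 9.6^j/j! ≈ 0.5694.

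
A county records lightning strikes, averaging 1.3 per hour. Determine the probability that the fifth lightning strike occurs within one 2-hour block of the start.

Over the interval, μ = 1.3 × 2 = 2.6 (a 2-hour block = 2 hours).
The fifth arrival falls in the interval iff at least 5 events occur there: P(S_5 ≤ t) = P(N ≥ 5) = 1 − P(N ≤ 4) ≈ 0.1226.

0.1226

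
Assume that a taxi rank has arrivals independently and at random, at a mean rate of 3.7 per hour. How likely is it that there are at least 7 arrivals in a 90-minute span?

0.3218

Over the interval, μ = 3.7 × 1.5 = 5.55 (a 90-minute span = 1.5 hours).
P(N ≥ 7) = 1 − P(N ≤ 6) = 1 − Σ_{j=0}^{6} e^(−μ) μ^j/j! ≈ 0.3218.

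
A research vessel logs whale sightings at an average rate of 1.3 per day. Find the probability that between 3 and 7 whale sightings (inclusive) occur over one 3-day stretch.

Over the interval, μ = 1.3 × 3 = 3.9 (a 3-day stretch = 3 days).
P(3 ≤ N ≤ 7) = Σ_{j=3}^{7} e^(−3.9) · 3.9^j/j! ≈ 0.7015.

0.7015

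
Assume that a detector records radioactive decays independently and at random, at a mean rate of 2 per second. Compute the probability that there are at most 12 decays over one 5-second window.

Over the interval, μ = 2 × 5 = 10 (a 5-second window = 5 seconds).
P(N ≤ 12) = Σ_{j=0}^{12} e^(−μ) μ^j/j! ≈ 0.7916.

0.7916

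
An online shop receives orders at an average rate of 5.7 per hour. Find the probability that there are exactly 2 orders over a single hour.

0.0544

With mean μ = 5.7 per hour,
P(N = 2) = e^(−μ) μ^2/2! = e^(−5.7) · 5.7^2/2 ≈ 0.0544.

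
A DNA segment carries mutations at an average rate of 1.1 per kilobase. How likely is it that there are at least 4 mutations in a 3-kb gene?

0.4197

Over the interval, μ = 1.1 × 3 = 3.3 (a 3-kb gene = 3 kilobases).
P(N ≥ 4) = 1 − P(N ≤ 3) = 1 − Σ_{j=0}^{3} e^(−μ) μ^j/j! ≈ 0.4197.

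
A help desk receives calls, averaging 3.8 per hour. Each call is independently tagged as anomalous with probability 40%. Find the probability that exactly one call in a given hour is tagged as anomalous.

Thinning: the calls that are tagged as anomalous themselves form a Poisson process with rate 0.4 × 3.8 = 1.52 per hour.
So μ = 1.52.
P(N = 1) = e^(−1.52) · 1.52^1/1! ≈ 0.3324.

0.3324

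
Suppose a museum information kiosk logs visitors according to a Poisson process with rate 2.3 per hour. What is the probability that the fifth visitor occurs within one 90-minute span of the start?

Over the interval, μ = 2.3 × 1.5 = 3.45 (a 90-minute span = 1.5 hours).
The fifth arrival falls in the interval iff at least 5 events occur there: P(S_5 ≤ t) = P(N ≥ 5) = 1 − P(N ≤ 4) ≈ 0.2651.

0.2651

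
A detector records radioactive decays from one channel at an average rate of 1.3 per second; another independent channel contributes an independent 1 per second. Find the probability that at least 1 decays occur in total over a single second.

Independent Poisson processes superpose: combined rate λ = 1.3 + 1 = 2.3 per second.
So μ = 2.3.
P(N ≥ 1) = 1 − P(N ≤ 0) ≈ 0.8997.

0.8997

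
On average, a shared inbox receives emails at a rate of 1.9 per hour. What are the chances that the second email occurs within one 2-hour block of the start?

Over the interval, μ = 1.9 × 2 = 3.8 (a 2-hour block = 2 hours).
The second arrival falls in the interval iff at least 2 events occur there: P(S_2 ≤ t) = P(N ≥ 2) = 1 − P(N ≤ 1) ≈ 0.8926.

0.8926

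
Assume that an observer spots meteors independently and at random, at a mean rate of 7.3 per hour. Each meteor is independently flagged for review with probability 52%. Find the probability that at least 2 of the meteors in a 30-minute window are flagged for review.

0.5657

Thinning: the meteors that are flagged for review themselves form a Poisson process with rate 0.52 × 7.3 = 3.796 per hour.
Over the interval, μ = 3.796 × 0.5 = 1.898 (a 30-minute window = 0.5 hours).
P(N ≥ 2) = 1 − P(N ≤ 1) ≈ 0.5657.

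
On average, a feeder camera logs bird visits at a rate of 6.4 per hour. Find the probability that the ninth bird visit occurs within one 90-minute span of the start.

0.6204

Over the interval, μ = 6.4 × 1.5 = 9.6 (a 90-minute span = 1.5 hours).
The ninth arrival falls in the interval iff at least 9 events occur there: P(S_9 ≤ t) = P(N ≥ 9) = 1 − P(N ≤ 8) ≈ 0.6204.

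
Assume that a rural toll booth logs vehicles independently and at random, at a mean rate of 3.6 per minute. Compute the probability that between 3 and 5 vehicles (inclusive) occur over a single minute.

With mean μ = 3.6 per minute,
P(3 ≤ N ≤ 5) = Σ_{j=3}^{5} e^(−3.6) · 3.6^j/j! ≈ 0.5414.

0.5414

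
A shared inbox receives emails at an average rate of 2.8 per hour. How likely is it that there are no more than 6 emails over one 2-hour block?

0.6703

Over the interval, μ = 2.8 × 2 = 5.6 (a 2-hour block = 2 hours).
P(N ≤ 6) = Σ_{j=0}^{6} e^(−μ) μ^j/j! ≈ 0.6703.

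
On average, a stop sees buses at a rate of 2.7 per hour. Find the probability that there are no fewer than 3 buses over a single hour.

With mean μ = 2.7 per hour,
P(N ≥ 3) = 1 − P(N ≤ 2) = 1 − Σ_{j=0}^{2} e^(−μ) μ^j/j! ≈ 0.5064.

0.5064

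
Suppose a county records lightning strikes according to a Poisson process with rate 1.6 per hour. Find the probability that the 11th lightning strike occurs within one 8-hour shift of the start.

0.7307

Over the interval, μ = 1.6 × 8 = 12.8 (an 8-hour shift = 8 hours).
The 11th arrival falls in the interval iff at least 11 events occur there: P(S_11 ≤ t) = P(N ≥ 11) = 1 − P(N ≤ 10) ≈ 0.7307.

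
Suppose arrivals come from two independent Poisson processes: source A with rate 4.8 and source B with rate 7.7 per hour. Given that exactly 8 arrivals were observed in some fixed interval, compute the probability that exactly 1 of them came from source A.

Given the total, each event is independently from source A with probability p = λ_A/(λ_A+λ_B) = 4.8/12.5 = 0.3840.
So K ~ Binomial(8, 4.8/12.5): P(K = 1) = C(8,1) · (4.8/12.5)^1 · (7.7/12.5)^7 ≈ 0.1034.

0.1034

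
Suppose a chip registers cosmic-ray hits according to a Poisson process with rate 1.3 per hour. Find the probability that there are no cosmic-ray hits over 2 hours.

Over the interval, μ = 1.3 × 2 = 2.6 (2 hours).
P(N = 0) = e^(−μ) μ^0/0! = e^(−2.6) · 2.6^0/1 ≈ 0.0743.

0.0743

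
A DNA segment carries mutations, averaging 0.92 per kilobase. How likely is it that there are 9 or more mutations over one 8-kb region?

Over the interval, μ = 0.92 × 8 = 7.36 (an 8-kb region = 8 kilobases).
P(N ≥ 9) = 1 − P(N ≤ 8) = 1 − Σ_{j=0}^{8} e^(−μ) μ^j/j! ≈ 0.3189.

0.3189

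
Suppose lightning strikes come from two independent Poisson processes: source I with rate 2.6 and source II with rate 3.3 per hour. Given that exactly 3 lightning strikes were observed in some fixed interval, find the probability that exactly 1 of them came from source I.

Given the total, each event is independently from source I with probability p = λ_I/(λ_I+λ_II) = 2.6/5.9 ≈ 0.4407.
So K ~ Binomial(3, 2.6/5.9): P(K = 1) = C(3,1) · (2.6/5.9)^1 · (3.3/5.9)^2 ≈ 0.4136.

0.4136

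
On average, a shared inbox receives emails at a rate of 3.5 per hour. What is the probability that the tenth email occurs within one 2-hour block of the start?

Over the interval, μ = 3.5 × 2 = 7 (a 2-hour block = 2 hours).
The tenth arrival falls in the interval iff at least 10 events occur there: P(S_10 ≤ t) = P(N ≥ 10) = 1 − P(N ≤ 9) ≈ 0.1695.

0.1695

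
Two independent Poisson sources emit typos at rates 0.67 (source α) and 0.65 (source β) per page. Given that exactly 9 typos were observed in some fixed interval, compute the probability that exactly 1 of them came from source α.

Given the total, each event is independently from source α with probability p = λ_α/(λ_α+λ_β) = 0.67/1.32 ≈ 0.5076.
So K ~ Binomial(9, 0.67/1.32): P(K = 1) = C(9,1) · (0.67/1.32)^1 · (0.65/1.32)^8 ≈ 0.0158.

0.0158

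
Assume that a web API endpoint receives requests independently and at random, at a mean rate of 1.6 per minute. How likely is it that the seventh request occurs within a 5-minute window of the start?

0.6866

Over the interval, μ = 1.6 × 5 = 8 (a 5-minute window = 5 minutes).
The seventh arrival falls in the interval iff at least 7 events occur there: P(S_7 ≤ t) = P(N ≥ 7) = 1 − P(N ≤ 6) ≈ 0.6866.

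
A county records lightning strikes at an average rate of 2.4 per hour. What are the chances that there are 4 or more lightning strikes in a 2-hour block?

Over the interval, μ = 2.4 × 2 = 4.8 (a 2-hour block = 2 hours).
P(N ≥ 4) = 1 − P(N ≤ 3) = 1 − Σ_{j=0}^{3} e^(−μ) μ^j/j! ≈ 0.7058.

0.7058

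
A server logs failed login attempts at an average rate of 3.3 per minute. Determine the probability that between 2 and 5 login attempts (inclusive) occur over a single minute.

0.7243

With mean μ = 3.3 per minute,
P(2 ≤ N ≤ 5) = Σ_{j=2}^{5} e^(−3.3) · 3.3^j/j! ≈ 0.7243.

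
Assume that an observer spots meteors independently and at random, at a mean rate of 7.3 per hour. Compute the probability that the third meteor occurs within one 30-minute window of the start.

Over the interval, μ = 7.3 × 0.5 = 3.65 (a 30-minute window = 0.5 hours).
The third arrival falls in the interval iff at least 3 events occur there: P(S_3 ≤ t) = P(N ≥ 3) = 1 − P(N ≤ 2) ≈ 0.7060.

0.7060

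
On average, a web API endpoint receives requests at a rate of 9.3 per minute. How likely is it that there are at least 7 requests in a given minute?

0.8192

With mean μ = 9.3 per minute,
P(N ≥ 7) = 1 − P(N ≤ 6) = 1 − Σ_{j=0}^{6} e^(−μ) μ^j/j! ≈ 0.8192.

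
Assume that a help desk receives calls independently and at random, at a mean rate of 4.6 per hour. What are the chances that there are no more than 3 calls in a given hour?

0.3257

With mean μ = 4.6 per hour,
P(N ≤ 3) = Σ_{j=0}^{3} e^(−μ) μ^j/j! ≈ 0.3257.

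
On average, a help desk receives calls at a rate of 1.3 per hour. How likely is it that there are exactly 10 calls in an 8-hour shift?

0.1241

Over the interval, μ = 1.3 × 8 = 10.4 (an 8-hour shift = 8 hours).
P(N = 10) = e^(−μ) μ^10/10! = e^(−10.4) · 10.4^10/3628800 ≈ 0.1241.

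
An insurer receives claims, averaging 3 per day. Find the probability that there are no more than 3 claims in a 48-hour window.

Over the interval, μ = 3 × 2 = 6 (a 48-hour window = 2 days).
P(N ≤ 3) = Σ_{j=0}^{3} e^(−μ) μ^j/j! ≈ 0.1512.

0.1512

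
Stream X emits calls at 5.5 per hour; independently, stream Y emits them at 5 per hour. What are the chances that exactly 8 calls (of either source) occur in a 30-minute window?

Independent Poisson processes superpose: combined rate λ = 5.5 + 5 = 10.5 per hour.
Over the interval, μ = 10.5 × 0.5 = 5.25 (a 30-minute window = 0.5 hours).
P(N = 8) = e^(−5.25) · 5.25^8/8! ≈ 0.0751.

0.0751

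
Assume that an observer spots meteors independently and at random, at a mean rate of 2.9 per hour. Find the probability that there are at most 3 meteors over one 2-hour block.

0.1700

Over the interval, μ = 2.9 × 2 = 5.8 (a 2-hour block = 2 hours).
P(N ≤ 3) = Σ_{j=0}^{3} e^(−μ) μ^j/j! ≈ 0.1700.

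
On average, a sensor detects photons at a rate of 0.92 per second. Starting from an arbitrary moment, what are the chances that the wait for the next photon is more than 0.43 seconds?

The wait for the next event is exponential with rate λ = 0.92 per second.
P(T > 0.43) = e^(−λt) = e^(−0.92 × 0.43) = e^(−0.3956) ≈ 0.6733.

0.6733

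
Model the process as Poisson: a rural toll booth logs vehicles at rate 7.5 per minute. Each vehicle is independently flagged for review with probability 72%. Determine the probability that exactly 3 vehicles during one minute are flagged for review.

0.1185

Thinning: the vehicles that are flagged for review themselves form a Poisson process with rate 0.72 × 7.5 = 5.4 per minute.
So μ = 5.4.
P(N = 3) = e^(−5.4) · 5.4^3/3! ≈ 0.1185.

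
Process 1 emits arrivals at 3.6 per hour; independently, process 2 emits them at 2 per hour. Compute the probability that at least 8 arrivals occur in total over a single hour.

0.2030

Independent Poisson processes superpose: combined rate λ = 3.6 + 2 = 5.6 per hour.
So μ = 5.6.
P(N ≥ 8) = 1 − P(N ≤ 7) ≈ 0.2030.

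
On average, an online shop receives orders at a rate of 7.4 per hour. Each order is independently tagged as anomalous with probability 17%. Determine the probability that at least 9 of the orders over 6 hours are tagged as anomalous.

0.3446

Thinning: the orders that are tagged as anomalous themselves form a Poisson process with rate 0.17 × 7.4 = 1.258 per hour.
Over the interval, μ = 1.258 × 6 = 7.548 (6 hours).
P(N ≥ 9) = 1 − P(N ≤ 8) ≈ 0.3446.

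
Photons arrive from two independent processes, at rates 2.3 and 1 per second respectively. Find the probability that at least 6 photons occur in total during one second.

0.1171

Independent Poisson processes superpose: combined rate λ = 2.3 + 1 = 3.3 per second.
So μ = 3.3.
P(N ≥ 6) = 1 − P(N ≤ 5) ≈ 0.1171.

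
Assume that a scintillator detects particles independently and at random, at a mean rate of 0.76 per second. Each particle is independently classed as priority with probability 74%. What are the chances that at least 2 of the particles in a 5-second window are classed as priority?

Thinning: the particles that are classed as priority themselves form a Poisson process with rate 0.74 × 0.76 = 0.5624 per second.
Over the interval, μ = 0.5624 × 5 = 2.812 (a 5-second window = 5 seconds).
P(N ≥ 2) = 1 − P(N ≤ 1) ≈ 0.7710.

0.7710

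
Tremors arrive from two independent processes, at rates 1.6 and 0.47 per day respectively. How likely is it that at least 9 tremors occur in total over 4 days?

Independent Poisson processes superpose: combined rate λ = 1.6 + 0.47 = 2.07 per day.
Over the interval, μ = 2.07 × 4 = 8.28 (4 days).
P(N ≥ 9) = 1 − P(N ≤ 8) ≈ 0.4465.

0.4465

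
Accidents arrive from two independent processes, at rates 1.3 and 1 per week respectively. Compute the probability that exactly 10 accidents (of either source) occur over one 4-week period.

Independent Poisson processes superpose: combined rate λ = 1.3 + 1 = 2.3 per week.
Over the interval, μ = 2.3 × 4 = 9.2 (a 4-week period = 4 weeks).
P(N = 10) = e^(−9.2) · 9.2^10/10! ≈ 0.1210.

0.1210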